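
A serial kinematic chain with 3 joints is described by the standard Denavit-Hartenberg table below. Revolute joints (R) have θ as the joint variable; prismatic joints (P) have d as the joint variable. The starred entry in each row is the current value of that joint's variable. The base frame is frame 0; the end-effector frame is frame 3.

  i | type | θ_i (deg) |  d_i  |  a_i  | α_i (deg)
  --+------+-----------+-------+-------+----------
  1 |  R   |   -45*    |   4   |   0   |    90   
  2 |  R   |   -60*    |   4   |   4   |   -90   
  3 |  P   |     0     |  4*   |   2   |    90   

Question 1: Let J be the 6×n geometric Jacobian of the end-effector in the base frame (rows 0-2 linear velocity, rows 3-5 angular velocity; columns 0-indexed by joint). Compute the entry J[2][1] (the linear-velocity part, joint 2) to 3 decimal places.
6.464

axis z_1 = (-0.7071,-0.7071,0.0000); lever o_n−o_1 = (1.7424,-7.3992,-3.1962)
cross product → J_v[:, 1] = (2.2600,-2.2600,6.4641)
J_ω[:, 1] = z_1
entry J[2][1] = 6.4641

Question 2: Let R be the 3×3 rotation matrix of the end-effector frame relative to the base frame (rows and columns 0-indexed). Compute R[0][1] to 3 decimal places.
End-effector y-axis (col 1 of R) = (0.6124,-0.6124,0.5000)
R[0][1] = 0.6124

0.612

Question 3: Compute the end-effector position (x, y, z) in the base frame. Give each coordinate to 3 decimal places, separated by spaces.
1.742 -7.399 0.804

after link 1: o_1 = (0.0000, 0.0000, 4.0000)
after link 2: o_2 = (-1.4142, -4.2426, 0.5359)
after link 3: o_3 = (1.7424, -7.3992, 0.8038)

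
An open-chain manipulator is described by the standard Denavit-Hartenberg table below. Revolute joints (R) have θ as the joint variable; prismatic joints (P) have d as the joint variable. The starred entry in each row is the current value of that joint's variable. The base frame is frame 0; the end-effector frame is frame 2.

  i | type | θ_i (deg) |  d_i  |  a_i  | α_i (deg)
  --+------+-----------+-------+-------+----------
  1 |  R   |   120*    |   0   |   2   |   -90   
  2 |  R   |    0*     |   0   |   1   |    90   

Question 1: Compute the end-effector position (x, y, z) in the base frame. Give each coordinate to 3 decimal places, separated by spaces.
-1.500 2.598 0.000

after link 1: o_1 = (-1.0000, 1.7321, 0.0000)
after link 2: o_2 = (-1.5000, 2.5981, 0.0000)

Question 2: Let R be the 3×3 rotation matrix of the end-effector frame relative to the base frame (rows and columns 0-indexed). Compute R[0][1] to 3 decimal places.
End-effector y-axis (col 1 of R) = (-0.8660,-0.5000,0.0000)
R[0][1] = -0.8660

-0.866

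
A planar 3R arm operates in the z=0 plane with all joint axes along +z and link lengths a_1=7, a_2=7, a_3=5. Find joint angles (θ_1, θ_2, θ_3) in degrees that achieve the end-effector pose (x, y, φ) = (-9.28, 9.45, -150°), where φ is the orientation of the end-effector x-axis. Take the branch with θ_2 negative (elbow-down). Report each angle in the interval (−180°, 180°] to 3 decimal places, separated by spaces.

wrist centre = target − a_3·(cos φ, sin φ) = (-4.9499, 11.9500)
cos θ_2 = (167.3037−7²−7²)/(2·7·7) = 0.7072; θ_2 = -44.9940° (elbow-down)
β = atan2(11.9500,-4.9499) = 112.5001°; ψ = atan2(-4.9492,11.9503) = -22.4970°
θ_1 = β − ψ = 134.9971°
θ_3 = φ − θ_1 − θ_2 = 119.9969° (wrapped to (-180°,180°])

134.997 -44.994 119.997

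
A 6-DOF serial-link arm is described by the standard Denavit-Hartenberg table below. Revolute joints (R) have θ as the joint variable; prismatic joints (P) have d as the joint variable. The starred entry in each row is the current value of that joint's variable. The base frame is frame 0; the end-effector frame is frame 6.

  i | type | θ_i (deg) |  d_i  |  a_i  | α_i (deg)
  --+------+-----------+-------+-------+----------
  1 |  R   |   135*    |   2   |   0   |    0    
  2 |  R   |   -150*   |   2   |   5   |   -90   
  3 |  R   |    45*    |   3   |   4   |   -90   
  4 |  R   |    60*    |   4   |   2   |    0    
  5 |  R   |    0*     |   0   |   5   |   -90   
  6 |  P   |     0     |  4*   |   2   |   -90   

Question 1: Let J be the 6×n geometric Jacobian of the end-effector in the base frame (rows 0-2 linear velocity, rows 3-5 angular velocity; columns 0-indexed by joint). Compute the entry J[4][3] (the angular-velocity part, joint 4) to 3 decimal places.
axis z_3 = (-0.6830,0.1830,-0.7071); lever o_n−o_3 = (-4.5595,-8.9180,-3.5609)
cross product → J_v[:, 3] = (-6.9577,0.7919,6.9256)
J_ω[:, 3] = z_3
entry J[4][3] = 0.1830

0.183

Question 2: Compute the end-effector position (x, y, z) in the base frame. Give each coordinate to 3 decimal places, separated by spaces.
after link 1: o_1 = (0.0000, 0.0000, 2.0000)
after link 2: o_2 = (4.8296, -1.2941, 4.0000)
after link 3: o_3 = (8.3381, 0.8716, 1.1716)
after link 4: o_4 = (5.8408, -0.2524, -2.3640)
after link 5: o_5 = (6.4276, -4.8925, -4.1317)
after link 6: o_6 = (3.7787, -8.0464, -2.3893)

3.779 -8.046 -2.389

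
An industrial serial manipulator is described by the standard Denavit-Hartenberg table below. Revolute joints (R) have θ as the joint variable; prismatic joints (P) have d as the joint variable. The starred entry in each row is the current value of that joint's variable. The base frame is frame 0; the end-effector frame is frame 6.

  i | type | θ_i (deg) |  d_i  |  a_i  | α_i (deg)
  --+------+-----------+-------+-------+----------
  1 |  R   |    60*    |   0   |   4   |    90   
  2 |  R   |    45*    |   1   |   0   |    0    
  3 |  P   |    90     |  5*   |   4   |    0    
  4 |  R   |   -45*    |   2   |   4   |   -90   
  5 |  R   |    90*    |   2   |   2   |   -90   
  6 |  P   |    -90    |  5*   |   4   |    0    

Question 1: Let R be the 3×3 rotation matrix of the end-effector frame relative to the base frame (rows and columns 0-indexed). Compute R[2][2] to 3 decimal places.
-1.000

End-effector z-axis (col 2 of R) = (-0.0000,-0.0000,-1.0000)
R[2][2] = -1.0000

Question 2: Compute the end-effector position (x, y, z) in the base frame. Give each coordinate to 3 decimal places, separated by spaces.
after link 1: o_1 = (2.0000, 3.4641, 0.0000)
after link 2: o_2 = (2.8660, 2.9641, 0.0000)
after link 3: o_3 = (5.7819, -1.9854, 2.8284)
after link 4: o_4 = (7.5140, -2.9854, 6.8284)
after link 5: o_5 = (4.7819, -3.7174, 6.8284)
after link 6: o_6 = (2.7819, -7.1815, 1.8284)

2.782 -7.182 1.828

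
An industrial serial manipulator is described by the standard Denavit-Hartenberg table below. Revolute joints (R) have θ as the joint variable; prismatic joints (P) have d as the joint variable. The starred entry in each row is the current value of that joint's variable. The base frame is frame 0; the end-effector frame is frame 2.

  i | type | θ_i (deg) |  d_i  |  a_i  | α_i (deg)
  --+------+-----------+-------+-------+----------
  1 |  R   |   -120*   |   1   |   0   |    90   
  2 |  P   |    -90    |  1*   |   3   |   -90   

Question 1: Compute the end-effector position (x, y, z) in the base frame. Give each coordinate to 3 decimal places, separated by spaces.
after link 1: o_1 = (0.0000, 0.0000, 1.0000)
after link 2: o_2 = (-0.8660, 0.5000, -2.0000)

-0.866 0.500 -2.000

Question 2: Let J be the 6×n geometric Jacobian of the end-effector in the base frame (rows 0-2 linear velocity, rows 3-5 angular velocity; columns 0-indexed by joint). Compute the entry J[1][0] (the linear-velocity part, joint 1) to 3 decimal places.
-0.866

axis z_0 = ẑ; lever o_n−o_0 = (-0.8660,0.5000,-2.0000)
cross product → J_v[:, 0] = (-0.5000,-0.8660,0.0000)
J_ω[:, 0] = z_0
entry J[1][0] = -0.8660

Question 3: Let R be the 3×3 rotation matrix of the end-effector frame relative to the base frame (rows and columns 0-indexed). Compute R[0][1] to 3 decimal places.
0.866

End-effector y-axis (col 1 of R) = (0.8660,-0.5000,-0.0000)
R[0][1] = 0.8660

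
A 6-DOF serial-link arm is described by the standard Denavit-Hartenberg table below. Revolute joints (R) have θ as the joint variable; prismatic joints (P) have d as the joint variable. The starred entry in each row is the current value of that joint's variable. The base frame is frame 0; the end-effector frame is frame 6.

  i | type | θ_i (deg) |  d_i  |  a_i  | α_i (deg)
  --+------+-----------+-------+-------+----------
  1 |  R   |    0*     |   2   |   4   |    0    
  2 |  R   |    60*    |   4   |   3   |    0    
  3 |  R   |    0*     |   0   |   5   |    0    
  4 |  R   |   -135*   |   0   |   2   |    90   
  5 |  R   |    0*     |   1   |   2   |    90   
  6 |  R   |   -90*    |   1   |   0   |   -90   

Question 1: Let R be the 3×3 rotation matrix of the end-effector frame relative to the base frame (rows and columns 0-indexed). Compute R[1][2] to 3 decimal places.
-0.966

End-effector z-axis (col 2 of R) = (0.2588,-0.9659,-0.0000)
R[1][2] = -0.9659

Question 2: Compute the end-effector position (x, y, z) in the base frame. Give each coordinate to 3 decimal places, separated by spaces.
after link 1: o_1 = (4.0000, 0.0000, 2.0000)
after link 2: o_2 = (5.5000, 2.5981, 6.0000)
after link 3: o_3 = (8.0000, 6.9282, 6.0000)
after link 4: o_4 = (8.5176, 4.9964, 6.0000)
after link 5: o_5 = (8.0694, 2.8057, 6.0000)
after link 6: o_6 = (8.0694, 2.8057, 5.0000)

8.069 2.806 5.000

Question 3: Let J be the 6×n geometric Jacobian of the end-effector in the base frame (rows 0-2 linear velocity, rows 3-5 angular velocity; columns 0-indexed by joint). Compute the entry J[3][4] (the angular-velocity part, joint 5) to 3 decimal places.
-0.966

axis z_4 = (-0.9659,-0.2588,0.0000); lever o_n−o_4 = (-0.4483,-2.1907,-1.0000)
cross product → J_v[:, 4] = (0.2588,-0.9659,2.0000)
J_ω[:, 4] = z_4
entry J[3][4] = -0.9659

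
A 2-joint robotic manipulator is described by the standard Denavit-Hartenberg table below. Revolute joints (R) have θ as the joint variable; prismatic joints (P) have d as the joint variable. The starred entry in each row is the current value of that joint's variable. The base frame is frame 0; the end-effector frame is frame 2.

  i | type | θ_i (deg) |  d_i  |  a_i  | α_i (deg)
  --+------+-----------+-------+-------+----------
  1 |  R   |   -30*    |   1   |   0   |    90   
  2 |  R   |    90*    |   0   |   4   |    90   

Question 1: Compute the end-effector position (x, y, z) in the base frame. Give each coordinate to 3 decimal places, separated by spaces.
0.000 0.000 5.000

after link 1: o_1 = (0.0000, 0.0000, 1.0000)
after link 2: o_2 = (0.0000, 0.0000, 5.0000)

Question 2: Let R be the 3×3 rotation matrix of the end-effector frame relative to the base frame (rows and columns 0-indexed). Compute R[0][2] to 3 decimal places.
End-effector z-axis (col 2 of R) = (0.8660,-0.5000,-0.0000)
R[0][2] = 0.8660

0.866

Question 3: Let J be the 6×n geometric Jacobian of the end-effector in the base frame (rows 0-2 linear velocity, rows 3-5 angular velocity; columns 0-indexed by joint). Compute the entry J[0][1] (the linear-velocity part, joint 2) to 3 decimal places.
-3.464

axis z_1 = (-0.5000,-0.8660,0.0000); lever o_n−o_1 = (0.0000,0.0000,4.0000)
cross product → J_v[:, 1] = (-3.4641,2.0000,0.0000)
J_ω[:, 1] = z_1
entry J[0][1] = -3.4641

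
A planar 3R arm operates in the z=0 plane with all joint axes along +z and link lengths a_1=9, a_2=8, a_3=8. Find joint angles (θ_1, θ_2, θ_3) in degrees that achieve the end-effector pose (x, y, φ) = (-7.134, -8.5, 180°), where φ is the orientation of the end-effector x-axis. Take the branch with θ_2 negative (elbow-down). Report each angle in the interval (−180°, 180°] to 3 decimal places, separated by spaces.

-30.000 -120.000 -30.000

wrist centre = target − a_3·(cos φ, sin φ) = (0.8660, -8.5000)
cos θ_2 = (73.0000−9²−8²)/(2·9·8) = -0.5000; θ_2 = -120.0000° (elbow-down)
β = atan2(-8.5000,0.8660) = -84.1826°; ψ = atan2(-6.9282,5.0000) = -54.1825°
θ_1 = β − ψ = -30.0002°
θ_3 = φ − θ_1 − θ_2 = -29.9998° (wrapped to (-180°,180°])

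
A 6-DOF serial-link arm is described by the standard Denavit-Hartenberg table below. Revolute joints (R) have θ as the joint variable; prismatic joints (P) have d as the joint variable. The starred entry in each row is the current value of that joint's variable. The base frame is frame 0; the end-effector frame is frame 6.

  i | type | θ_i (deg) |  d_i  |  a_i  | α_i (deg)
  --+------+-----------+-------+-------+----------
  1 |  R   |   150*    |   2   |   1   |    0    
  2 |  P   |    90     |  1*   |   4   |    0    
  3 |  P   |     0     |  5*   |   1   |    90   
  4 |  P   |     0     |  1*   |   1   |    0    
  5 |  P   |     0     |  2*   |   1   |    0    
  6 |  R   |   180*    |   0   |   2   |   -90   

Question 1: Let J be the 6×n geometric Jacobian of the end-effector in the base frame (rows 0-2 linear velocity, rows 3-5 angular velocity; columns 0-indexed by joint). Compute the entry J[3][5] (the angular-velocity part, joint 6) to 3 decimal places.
axis z_5 = (-0.8660,0.5000,0.0000); lever o_n−o_5 = (1.0000,1.7321,0.0000)
cross product → J_v[:, 5] = (-0.0000,0.0000,-2.0000)
J_ω[:, 5] = z_5
entry J[3][5] = -0.8660

-0.866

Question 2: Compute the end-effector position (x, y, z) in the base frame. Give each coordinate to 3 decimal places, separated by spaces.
-5.964 -2.330 8.000

after link 1: o_1 = (-0.8660, 0.5000, 2.0000)
after link 2: o_2 = (-2.8660, -2.9641, 3.0000)
after link 3: o_3 = (-3.3660, -3.8301, 8.0000)
after link 4: o_4 = (-4.7321, -4.1962, 8.0000)
after link 5: o_5 = (-6.9641, -4.0622, 8.0000)
after link 6: o_6 = (-5.9641, -2.3301, 8.0000)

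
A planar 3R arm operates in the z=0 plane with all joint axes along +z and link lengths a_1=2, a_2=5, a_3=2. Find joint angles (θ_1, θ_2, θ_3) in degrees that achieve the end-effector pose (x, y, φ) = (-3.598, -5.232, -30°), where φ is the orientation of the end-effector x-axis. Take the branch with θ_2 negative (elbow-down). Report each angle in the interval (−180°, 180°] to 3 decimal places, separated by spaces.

wrist centre = target − a_3·(cos φ, sin φ) = (-5.3301, -4.2320)
cos θ_2 = (46.3193−2²−5²)/(2·2·5) = 0.8660; θ_2 = -30.0071° (elbow-down)
β = atan2(-4.2320,-5.3301) = -141.5508°; ψ = atan2(-2.5005,6.3298) = -21.5561°
θ_1 = β − ψ = -119.9948°
θ_3 = φ − θ_1 − θ_2 = 120.0019° (wrapped to (-180°,180°])

-119.995 -30.007 120.002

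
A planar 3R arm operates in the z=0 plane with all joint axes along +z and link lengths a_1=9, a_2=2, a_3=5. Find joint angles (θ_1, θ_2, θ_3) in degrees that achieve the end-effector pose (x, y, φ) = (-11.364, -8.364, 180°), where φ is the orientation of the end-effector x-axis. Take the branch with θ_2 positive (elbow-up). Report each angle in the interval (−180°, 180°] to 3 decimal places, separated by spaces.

-135.000 44.997 -89.998

wrist centre = target − a_3·(cos φ, sin φ) = (-6.3640, -8.3640)
cos θ_2 = (110.4570−9²−2²)/(2·9·2) = 0.7071; θ_2 = 44.9974° (elbow-up)
β = atan2(-8.3640,-6.3640) = -127.2668°; ψ = atan2(1.4141,10.4143) = 7.7329°
θ_1 = β − ψ = -134.9996°
θ_3 = φ − θ_1 − θ_2 = -89.9978° (wrapped to (-180°,180°])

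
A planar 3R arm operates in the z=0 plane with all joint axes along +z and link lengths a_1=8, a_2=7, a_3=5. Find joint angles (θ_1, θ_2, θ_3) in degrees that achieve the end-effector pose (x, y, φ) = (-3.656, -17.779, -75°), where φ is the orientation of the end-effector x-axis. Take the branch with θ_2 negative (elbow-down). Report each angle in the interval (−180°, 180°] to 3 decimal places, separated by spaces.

-90.000 -45.005 60.004

wrist centre = target − a_3·(cos φ, sin φ) = (-4.9501, -12.9494)
cos θ_2 = (192.1896−8²−7²)/(2·8·7) = 0.7071; θ_2 = -45.0046° (elbow-down)
β = atan2(-12.9494,-4.9501) = -110.9201°; ψ = atan2(-4.9501,12.9494) = -20.9203°
θ_1 = β − ψ = -89.9998°
θ_3 = φ − θ_1 − θ_2 = 60.0044° (wrapped to (-180°,180°])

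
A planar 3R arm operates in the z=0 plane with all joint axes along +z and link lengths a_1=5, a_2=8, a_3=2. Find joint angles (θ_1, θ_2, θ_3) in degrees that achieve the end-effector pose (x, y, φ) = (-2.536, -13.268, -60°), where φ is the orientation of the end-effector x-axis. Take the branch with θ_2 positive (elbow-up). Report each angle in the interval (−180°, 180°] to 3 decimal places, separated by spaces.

wrist centre = target − a_3·(cos φ, sin φ) = (-3.5360, -11.5359)
cos θ_2 = (145.5814−5²−8²)/(2·5·8) = 0.7073; θ_2 = 44.9870° (elbow-up)
β = atan2(-11.5359,-3.5360) = -107.0414°; ψ = atan2(5.6556,10.6581) = 27.9519°
θ_1 = β − ψ = -134.9933°
θ_3 = φ − θ_1 − θ_2 = 30.0063° (wrapped to (-180°,180°])

-134.993 44.987 30.006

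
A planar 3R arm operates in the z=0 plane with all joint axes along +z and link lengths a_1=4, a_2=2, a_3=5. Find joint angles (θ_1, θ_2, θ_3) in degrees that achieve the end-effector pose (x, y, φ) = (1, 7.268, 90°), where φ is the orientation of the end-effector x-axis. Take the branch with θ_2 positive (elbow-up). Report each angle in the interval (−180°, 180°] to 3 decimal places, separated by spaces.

wrist centre = target − a_3·(cos φ, sin φ) = (1.0000, 2.2680)
cos θ_2 = (6.1438−4²−2²)/(2·4·2) = -0.8660; θ_2 = 149.9983° (elbow-up)
β = atan2(2.2680,1.0000) = 66.2065°; ψ = atan2(1.0000,2.2680) = 23.7948°
θ_1 = β − ψ = 42.4117°
θ_3 = φ − θ_1 − θ_2 = -102.4101° (wrapped to (-180°,180°])

42.412 149.998 -102.410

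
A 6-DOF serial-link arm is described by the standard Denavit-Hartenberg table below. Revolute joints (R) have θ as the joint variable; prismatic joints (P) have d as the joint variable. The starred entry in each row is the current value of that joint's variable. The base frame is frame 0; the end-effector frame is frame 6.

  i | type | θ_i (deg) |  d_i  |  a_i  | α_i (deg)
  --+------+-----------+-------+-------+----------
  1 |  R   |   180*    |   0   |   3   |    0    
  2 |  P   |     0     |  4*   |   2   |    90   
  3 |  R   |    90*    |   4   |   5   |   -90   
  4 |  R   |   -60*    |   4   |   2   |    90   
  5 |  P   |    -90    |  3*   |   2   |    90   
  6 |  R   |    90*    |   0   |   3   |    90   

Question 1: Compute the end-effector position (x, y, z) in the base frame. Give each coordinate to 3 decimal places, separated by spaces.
-3.000 8.732 4.804

after link 1: o_1 = (-3.0000, 0.0000, 0.0000)
after link 2: o_2 = (-5.0000, 0.0000, 4.0000)
after link 3: o_3 = (-5.0000, 4.0000, 9.0000)
after link 4: o_4 = (-1.0000, 5.7321, 10.0000)
after link 5: o_5 = (-3.0000, 7.2321, 7.4019)
after link 6: o_6 = (-3.0000, 8.7321, 4.8038)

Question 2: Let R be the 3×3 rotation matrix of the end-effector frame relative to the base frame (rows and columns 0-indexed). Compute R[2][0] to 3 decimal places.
-0.866

End-effector x-axis (col 0 of R) = (0.0000,0.5000,-0.8660)
R[2][0] = -0.8660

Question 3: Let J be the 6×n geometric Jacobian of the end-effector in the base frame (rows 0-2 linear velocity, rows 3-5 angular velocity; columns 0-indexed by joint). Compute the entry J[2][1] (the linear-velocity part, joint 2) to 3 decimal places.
prismatic axis z_1 = (0.0000,0.0000,1.0000)
J_v[:, 1] = z_1; J_ω[:, 1] = (0,0,0)
entry J[2][1] = 1.0000

1.000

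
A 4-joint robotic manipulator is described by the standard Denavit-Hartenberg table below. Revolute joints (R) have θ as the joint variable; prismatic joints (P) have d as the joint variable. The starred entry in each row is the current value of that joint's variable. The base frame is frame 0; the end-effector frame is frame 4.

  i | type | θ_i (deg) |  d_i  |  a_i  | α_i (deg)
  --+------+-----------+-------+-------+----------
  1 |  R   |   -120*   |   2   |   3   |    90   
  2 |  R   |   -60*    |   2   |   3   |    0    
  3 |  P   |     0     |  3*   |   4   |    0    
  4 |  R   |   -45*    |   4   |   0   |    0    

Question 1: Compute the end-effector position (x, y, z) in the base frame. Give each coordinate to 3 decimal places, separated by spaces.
after link 1: o_1 = (-1.5000, -2.5981, 2.0000)
after link 2: o_2 = (-3.9821, -2.8971, -0.5981)
after link 3: o_3 = (-7.5801, -3.1292, -4.0622)
after link 4: o_4 = (-11.0442, -1.1292, -4.0622)

-11.044 -1.129 -4.062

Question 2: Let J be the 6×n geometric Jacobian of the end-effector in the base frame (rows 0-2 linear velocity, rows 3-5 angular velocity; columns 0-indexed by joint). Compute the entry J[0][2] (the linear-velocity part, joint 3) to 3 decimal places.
prismatic axis z_2 = (-0.8660,0.5000,0.0000)
J_v[:, 2] = z_2; J_ω[:, 2] = (0,0,0)
entry J[0][2] = -0.8660

-0.866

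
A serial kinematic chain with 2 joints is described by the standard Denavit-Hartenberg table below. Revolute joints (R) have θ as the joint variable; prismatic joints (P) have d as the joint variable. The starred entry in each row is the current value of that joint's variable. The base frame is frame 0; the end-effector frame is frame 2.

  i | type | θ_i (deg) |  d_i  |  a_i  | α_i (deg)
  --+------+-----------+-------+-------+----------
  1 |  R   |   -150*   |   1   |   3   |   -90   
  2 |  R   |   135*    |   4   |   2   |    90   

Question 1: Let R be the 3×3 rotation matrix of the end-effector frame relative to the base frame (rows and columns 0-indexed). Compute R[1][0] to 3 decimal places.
End-effector x-axis (col 0 of R) = (0.6124,0.3536,-0.7071)
R[1][0] = 0.3536

0.354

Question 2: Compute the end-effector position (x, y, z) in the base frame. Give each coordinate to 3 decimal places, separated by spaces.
after link 1: o_1 = (-2.5981, -1.5000, 1.0000)
after link 2: o_2 = (0.6267, -4.2570, -0.4142)

0.627 -4.257 -0.414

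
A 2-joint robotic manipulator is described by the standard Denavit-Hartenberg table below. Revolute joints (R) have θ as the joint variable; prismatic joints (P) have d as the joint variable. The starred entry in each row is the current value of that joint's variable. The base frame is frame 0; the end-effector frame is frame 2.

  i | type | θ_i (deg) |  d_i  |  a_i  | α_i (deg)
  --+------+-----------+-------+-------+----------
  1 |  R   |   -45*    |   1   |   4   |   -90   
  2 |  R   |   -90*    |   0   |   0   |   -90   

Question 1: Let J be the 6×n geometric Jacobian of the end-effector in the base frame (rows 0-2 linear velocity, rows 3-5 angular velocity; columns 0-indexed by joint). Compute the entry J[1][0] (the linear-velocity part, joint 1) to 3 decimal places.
axis z_0 = ẑ; lever o_n−o_0 = (2.8284,-2.8284,1.0000)
cross product → J_v[:, 0] = (2.8284,2.8284,-0.0000)
J_ω[:, 0] = z_0
entry J[1][0] = 2.8284

2.828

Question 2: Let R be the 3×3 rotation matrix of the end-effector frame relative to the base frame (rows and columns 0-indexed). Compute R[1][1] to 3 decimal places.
-0.707

End-effector y-axis (col 1 of R) = (-0.7071,-0.7071,-0.0000)
R[1][1] = -0.7071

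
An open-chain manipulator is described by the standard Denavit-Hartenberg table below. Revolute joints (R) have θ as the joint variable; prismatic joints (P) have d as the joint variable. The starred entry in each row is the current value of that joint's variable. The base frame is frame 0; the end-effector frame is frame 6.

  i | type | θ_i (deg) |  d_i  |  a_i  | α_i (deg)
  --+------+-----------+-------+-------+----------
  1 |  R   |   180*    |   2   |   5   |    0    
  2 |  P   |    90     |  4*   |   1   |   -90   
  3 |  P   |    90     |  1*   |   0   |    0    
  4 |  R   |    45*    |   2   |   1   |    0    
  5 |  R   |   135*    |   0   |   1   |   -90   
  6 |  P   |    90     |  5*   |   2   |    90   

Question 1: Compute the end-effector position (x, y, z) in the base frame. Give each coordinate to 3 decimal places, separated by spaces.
after link 1: o_1 = (-5.0000, 0.0000, 2.0000)
after link 2: o_2 = (-5.0000, -1.0000, 6.0000)
after link 3: o_3 = (-4.0000, -1.0000, 6.0000)
after link 4: o_4 = (-2.0000, -0.2929, 5.2929)
after link 5: o_5 = (-2.0000, -0.2929, 6.2929)
after link 6: o_6 = (-4.0000, -5.2929, 6.2929)

-4.000 -5.293 6.293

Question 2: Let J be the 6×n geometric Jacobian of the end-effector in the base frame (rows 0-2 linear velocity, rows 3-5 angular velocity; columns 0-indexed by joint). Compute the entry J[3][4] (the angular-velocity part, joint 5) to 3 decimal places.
axis z_4 = (1.0000,-0.0000,0.0000); lever o_n−o_4 = (-2.0000,-5.0000,1.0000)
cross product → J_v[:, 4] = (0.0000,-1.0000,-5.0000)
J_ω[:, 4] = z_4
entry J[3][4] = 1.0000

1.000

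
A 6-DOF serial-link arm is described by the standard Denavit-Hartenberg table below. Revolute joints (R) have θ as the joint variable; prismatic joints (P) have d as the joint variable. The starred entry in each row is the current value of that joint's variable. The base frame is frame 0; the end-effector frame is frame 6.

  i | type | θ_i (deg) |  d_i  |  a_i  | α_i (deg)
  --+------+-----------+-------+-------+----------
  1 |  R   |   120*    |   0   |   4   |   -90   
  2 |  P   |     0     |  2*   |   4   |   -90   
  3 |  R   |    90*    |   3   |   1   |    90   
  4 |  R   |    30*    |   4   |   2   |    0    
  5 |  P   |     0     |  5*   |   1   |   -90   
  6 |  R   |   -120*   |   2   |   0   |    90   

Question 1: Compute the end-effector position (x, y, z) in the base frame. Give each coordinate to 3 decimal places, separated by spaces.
after link 1: o_1 = (-2.0000, 3.4641, 0.0000)
after link 2: o_2 = (-5.7321, 5.9282, 0.0000)
after link 3: o_3 = (-4.8660, 6.4282, -3.0000)
after link 4: o_4 = (-5.3660, 10.7583, -4.0000)
after link 5: o_5 = (-7.1160, 15.5215, -4.5000)
after link 6: o_6 = (-7.9821, 15.0215, -6.2321)

-7.982 15.021 -6.232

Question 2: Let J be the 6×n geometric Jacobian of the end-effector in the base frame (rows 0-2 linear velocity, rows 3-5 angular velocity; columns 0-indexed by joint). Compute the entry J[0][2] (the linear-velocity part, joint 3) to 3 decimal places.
9.093

axis z_2 = (-0.0000,-0.0000,-1.0000); lever o_n−o_2 = (-2.2500,9.0933,-6.2321)
cross product → J_v[:, 2] = (9.0933,2.2500,-0.0000)
J_ω[:, 2] = z_2
entry J[0][2] = 9.0933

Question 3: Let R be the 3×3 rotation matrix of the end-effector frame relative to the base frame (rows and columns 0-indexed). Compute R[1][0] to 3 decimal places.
End-effector x-axis (col 0 of R) = (-0.8080,0.5335,0.2500)
R[1][0] = 0.5335

0.533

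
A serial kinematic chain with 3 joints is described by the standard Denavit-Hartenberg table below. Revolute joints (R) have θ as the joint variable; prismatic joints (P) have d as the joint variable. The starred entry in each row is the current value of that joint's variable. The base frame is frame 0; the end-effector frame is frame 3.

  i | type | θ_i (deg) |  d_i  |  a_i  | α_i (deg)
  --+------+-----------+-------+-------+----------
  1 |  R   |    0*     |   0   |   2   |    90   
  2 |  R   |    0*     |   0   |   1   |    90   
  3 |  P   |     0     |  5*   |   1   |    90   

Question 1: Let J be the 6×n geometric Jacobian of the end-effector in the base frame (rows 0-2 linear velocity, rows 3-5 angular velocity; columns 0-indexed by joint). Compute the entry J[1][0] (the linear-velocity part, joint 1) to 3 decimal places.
axis z_0 = ẑ; lever o_n−o_0 = (4.0000,-0.0000,-5.0000)
cross product → J_v[:, 0] = (0.0000,4.0000,-0.0000)
J_ω[:, 0] = z_0
entry J[1][0] = 4.0000

4.000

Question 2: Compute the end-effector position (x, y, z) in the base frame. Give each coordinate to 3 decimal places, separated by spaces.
after link 1: o_1 = (2.0000, 0.0000, 0.0000)
after link 2: o_2 = (3.0000, 0.0000, 0.0000)
after link 3: o_3 = (4.0000, -0.0000, -5.0000)

4.000 -0.000 -5.000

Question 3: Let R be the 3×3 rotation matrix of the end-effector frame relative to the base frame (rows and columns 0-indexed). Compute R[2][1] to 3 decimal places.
-1.000

End-effector y-axis (col 1 of R) = (0.0000,-0.0000,-1.0000)
R[2][1] = -1.0000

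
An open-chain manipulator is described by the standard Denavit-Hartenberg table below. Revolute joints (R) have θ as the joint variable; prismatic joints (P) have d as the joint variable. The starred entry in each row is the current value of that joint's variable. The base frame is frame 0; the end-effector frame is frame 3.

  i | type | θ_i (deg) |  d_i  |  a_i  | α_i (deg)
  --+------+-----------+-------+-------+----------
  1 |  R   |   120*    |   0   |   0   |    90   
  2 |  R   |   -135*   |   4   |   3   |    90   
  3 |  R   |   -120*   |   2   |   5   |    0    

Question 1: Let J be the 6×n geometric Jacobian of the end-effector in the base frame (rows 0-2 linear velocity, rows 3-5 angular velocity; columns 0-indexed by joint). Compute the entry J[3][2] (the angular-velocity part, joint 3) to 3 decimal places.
0.354

axis z_2 = (0.3536,-0.6124,0.7071); lever o_n−o_2 = (-3.9268,-1.8589,3.1820)
cross product → J_v[:, 2] = (-0.6341,-3.9017,-3.0619)
J_ω[:, 2] = z_2
entry J[3][2] = 0.3536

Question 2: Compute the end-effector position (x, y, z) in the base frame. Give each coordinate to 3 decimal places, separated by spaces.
0.598 -1.696 1.061

after link 1: o_1 = (0.0000, 0.0000, 0.0000)
after link 2: o_2 = (4.5248, 0.1629, -2.1213)
after link 3: o_3 = (0.5980, -1.6960, 1.0607)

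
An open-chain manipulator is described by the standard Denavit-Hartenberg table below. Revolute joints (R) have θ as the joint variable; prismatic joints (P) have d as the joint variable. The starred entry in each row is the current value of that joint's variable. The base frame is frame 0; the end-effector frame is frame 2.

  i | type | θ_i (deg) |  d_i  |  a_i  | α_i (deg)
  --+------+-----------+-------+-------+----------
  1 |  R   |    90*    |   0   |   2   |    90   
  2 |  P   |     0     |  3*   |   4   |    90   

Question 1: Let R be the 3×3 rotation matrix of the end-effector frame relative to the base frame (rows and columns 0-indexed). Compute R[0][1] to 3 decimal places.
1.000

End-effector y-axis (col 1 of R) = (1.0000,-0.0000,0.0000)
R[0][1] = 1.0000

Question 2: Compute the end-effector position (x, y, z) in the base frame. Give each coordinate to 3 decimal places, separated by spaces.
3.000 6.000 0.000

after link 1: o_1 = (0.0000, 2.0000, 0.0000)
after link 2: o_2 = (3.0000, 6.0000, 0.0000)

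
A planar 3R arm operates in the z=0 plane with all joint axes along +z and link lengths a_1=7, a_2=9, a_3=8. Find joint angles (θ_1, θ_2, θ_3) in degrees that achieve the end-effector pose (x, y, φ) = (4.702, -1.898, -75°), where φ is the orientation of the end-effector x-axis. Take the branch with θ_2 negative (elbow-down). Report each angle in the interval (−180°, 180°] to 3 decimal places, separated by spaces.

149.997 -134.999 -89.998

wrist centre = target − a_3·(cos φ, sin φ) = (2.6314, 5.8294)
cos θ_2 = (40.9065−7²−9²)/(2·7·9) = -0.7071; θ_2 = -134.9987° (elbow-down)
β = atan2(5.8294,2.6314) = 65.7051°; ψ = atan2(-6.3641,0.6362) = -84.2915°
θ_1 = β − ψ = 149.9966°
θ_3 = φ − θ_1 − θ_2 = -89.9979° (wrapped to (-180°,180°])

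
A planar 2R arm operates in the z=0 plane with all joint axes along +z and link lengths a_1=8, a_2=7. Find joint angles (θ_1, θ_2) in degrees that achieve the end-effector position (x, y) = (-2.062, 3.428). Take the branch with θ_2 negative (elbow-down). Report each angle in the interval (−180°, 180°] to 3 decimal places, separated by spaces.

-177.944 -150.002

cos θ_2 = (16.0030−8²−7²)/(2·8·7) = -0.8660; θ_2 = -150.0022° (elbow-down)
β = atan2(3.4280,-2.0620) = 121.0276°; ψ = atan2(-3.4998,1.9377) = -61.0284°
θ_1 = β − ψ = 182.0560°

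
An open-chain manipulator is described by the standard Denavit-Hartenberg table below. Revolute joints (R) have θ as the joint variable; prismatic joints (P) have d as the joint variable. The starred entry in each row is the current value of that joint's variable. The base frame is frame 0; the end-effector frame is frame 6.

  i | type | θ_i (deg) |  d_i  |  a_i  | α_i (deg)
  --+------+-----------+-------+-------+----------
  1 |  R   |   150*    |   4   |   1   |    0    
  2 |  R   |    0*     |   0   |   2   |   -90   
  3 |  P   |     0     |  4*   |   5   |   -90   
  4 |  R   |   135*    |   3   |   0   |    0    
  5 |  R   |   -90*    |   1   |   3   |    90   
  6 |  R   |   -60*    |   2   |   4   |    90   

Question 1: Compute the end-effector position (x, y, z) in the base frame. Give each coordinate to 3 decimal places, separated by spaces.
-12.154 4.848 3.464

after link 1: o_1 = (-0.8660, 0.5000, 4.0000)
after link 2: o_2 = (-2.5981, 1.5000, 4.0000)
after link 3: o_3 = (-8.9282, 0.5359, 4.0000)
after link 4: o_4 = (-8.9282, 0.5359, 1.0000)
after link 5: o_5 = (-9.7047, 3.4337, -0.0000)
after link 6: o_6 = (-12.1542, 4.8479, 3.4641)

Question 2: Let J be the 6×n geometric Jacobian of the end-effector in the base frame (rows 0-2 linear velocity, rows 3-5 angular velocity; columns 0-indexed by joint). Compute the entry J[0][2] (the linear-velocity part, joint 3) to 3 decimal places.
-0.500

prismatic axis z_2 = (-0.5000,-0.8660,0.0000)
J_v[:, 2] = z_2; J_ω[:, 2] = (0,0,0)
entry J[0][2] = -0.5000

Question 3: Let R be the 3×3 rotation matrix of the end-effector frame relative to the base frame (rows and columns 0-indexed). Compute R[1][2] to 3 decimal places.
-0.837

End-effector z-axis (col 2 of R) = (0.2241,-0.8365,0.5000)
R[1][2] = -0.8365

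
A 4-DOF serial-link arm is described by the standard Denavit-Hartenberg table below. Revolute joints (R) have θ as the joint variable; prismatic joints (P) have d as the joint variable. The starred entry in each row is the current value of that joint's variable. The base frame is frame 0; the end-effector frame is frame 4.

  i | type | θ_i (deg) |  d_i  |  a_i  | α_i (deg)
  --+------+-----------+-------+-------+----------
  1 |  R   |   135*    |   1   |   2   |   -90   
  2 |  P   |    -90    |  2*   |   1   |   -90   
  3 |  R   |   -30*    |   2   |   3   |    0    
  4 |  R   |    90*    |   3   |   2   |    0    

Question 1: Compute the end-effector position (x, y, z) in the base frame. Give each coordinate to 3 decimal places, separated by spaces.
-6.200 3.700 5.598

after link 1: o_1 = (-1.4142, 1.4142, 1.0000)
after link 2: o_2 = (-2.8284, 0.0000, 2.0000)
after link 3: o_3 = (-5.3033, 0.3536, 4.5981)
after link 4: o_4 = (-6.1999, 3.6996, 5.5981)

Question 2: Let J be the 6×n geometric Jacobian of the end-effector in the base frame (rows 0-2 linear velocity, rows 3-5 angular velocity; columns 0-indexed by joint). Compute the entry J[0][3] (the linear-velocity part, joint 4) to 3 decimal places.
0.707

axis z_3 = (-0.7071,0.7071,-0.0000); lever o_n−o_3 = (-0.8966,3.3461,1.0000)
cross product → J_v[:, 3] = (0.7071,0.7071,-1.7321)
J_ω[:, 3] = z_3
entry J[0][3] = 0.7071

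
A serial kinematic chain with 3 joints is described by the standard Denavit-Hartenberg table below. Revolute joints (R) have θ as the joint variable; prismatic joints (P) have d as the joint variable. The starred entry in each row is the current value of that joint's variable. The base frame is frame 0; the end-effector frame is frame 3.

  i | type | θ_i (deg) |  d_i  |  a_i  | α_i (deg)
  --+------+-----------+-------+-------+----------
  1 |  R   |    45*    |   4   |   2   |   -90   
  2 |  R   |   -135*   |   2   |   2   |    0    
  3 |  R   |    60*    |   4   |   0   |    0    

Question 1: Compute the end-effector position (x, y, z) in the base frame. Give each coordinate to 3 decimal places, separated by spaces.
after link 1: o_1 = (1.4142, 1.4142, 4.0000)
after link 2: o_2 = (-1.0000, 1.8284, 5.4142)
after link 3: o_3 = (-3.8284, 4.6569, 5.4142)

-3.828 4.657 5.414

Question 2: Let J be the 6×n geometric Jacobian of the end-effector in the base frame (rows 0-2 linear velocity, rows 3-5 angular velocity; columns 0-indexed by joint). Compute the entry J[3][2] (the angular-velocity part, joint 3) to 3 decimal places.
-0.707

axis z_2 = (-0.7071,0.7071,0.0000); lever o_n−o_2 = (-2.8284,2.8284,0.0000)
cross product → J_v[:, 2] = (-0.0000,-0.0000,0.0000)
J_ω[:, 2] = z_2
entry J[3][2] = -0.7071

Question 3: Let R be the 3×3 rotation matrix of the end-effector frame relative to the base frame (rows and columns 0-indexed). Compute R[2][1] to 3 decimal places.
End-effector y-axis (col 1 of R) = (0.6830,0.6830,-0.2588)
R[2][1] = -0.2588

-0.259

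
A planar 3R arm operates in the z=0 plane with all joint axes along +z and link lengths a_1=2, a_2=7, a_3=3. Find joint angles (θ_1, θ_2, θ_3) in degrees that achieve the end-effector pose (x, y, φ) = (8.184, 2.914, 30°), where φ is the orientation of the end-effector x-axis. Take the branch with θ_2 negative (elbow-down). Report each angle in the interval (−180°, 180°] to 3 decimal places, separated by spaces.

wrist centre = target − a_3·(cos φ, sin φ) = (5.5859, 1.4140)
cos θ_2 = (33.2019−2²−7²)/(2·2·7) = -0.7071; θ_2 = -134.9973° (elbow-down)
β = atan2(1.4140,5.5859) = 14.2052°; ψ = atan2(-4.9500,-2.9495) = -120.7892°
θ_1 = β − ψ = 134.9944°
θ_3 = φ − θ_1 − θ_2 = 30.0029° (wrapped to (-180°,180°])

134.994 -134.997 30.003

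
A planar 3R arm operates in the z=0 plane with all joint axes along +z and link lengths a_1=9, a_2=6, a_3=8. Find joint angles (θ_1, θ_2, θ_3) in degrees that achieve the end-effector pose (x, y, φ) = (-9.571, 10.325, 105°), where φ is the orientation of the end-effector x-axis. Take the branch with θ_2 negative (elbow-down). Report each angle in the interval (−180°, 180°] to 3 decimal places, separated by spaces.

-158.209 -119.997 23.207

wrist centre = target − a_3·(cos φ, sin φ) = (-7.5004, 2.5976)
cos θ_2 = (63.0042−9²−6²)/(2·9·6) = -0.5000; θ_2 = -119.9974° (elbow-down)
β = atan2(2.5976,-7.5004) = 160.8977°; ψ = atan2(-5.1963,6.0002) = -40.8930°
θ_1 = β − ψ = 201.7908°
θ_3 = φ − θ_1 − θ_2 = 23.2067° (wrapped to (-180°,180°])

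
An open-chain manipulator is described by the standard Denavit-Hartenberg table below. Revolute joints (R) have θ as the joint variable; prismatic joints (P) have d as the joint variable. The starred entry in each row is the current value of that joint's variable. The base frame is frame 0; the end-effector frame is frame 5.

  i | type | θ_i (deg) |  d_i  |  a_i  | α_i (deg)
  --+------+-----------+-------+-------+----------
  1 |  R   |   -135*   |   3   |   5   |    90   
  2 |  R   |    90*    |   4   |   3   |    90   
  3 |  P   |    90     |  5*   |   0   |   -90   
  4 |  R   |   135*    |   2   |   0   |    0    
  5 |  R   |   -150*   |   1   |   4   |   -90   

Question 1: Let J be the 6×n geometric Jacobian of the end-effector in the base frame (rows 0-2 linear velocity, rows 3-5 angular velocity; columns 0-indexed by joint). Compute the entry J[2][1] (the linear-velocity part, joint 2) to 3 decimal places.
axis z_1 = (-0.7071,0.7071,0.0000); lever o_n−o_1 = (-9.8281,1.2929,0.0000)
cross product → J_v[:, 1] = (0.0000,-0.0000,6.0353)
J_ω[:, 1] = z_1
entry J[2][1] = 6.0353

6.035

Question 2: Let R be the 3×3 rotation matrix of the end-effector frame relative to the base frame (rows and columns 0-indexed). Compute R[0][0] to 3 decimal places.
End-effector x-axis (col 0 of R) = (-0.8660,0.5000,0.0000)
R[0][0] = -0.8660

-0.866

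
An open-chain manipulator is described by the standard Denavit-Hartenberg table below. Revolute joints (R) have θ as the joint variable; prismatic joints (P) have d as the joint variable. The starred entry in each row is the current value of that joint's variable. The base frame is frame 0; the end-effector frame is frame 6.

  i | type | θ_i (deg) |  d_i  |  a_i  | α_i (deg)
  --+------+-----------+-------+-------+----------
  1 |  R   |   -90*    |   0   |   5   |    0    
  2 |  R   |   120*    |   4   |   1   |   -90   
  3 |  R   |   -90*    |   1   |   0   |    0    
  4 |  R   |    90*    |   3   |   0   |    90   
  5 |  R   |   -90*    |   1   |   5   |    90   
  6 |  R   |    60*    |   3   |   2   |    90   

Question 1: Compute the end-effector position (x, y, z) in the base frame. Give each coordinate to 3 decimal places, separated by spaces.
after link 1: o_1 = (0.0000, -5.0000, 0.0000)
after link 2: o_2 = (0.8660, -4.5000, 4.0000)
after link 3: o_3 = (0.3660, -3.6340, 4.0000)
after link 4: o_4 = (-1.1340, -1.0359, 4.0000)
after link 5: o_5 = (1.3660, -5.3660, 5.0000)
after link 6: o_6 = (-0.7321, -7.7321, 6.7321)

-0.732 -7.732 6.732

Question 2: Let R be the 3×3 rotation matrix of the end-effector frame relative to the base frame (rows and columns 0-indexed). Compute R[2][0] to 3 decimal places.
End-effector x-axis (col 0 of R) = (0.2500,-0.4330,0.8660)
R[2][0] = 0.8660

0.866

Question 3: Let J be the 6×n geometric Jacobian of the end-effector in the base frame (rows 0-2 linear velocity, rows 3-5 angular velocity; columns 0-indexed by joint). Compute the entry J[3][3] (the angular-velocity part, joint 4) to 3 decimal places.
axis z_3 = (-0.5000,0.8660,0.0000); lever o_n−o_3 = (-1.0981,-4.0981,2.7321)
cross product → J_v[:, 3] = (2.3660,1.3660,3.0000)
J_ω[:, 3] = z_3
entry J[3][3] = -0.5000

-0.500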